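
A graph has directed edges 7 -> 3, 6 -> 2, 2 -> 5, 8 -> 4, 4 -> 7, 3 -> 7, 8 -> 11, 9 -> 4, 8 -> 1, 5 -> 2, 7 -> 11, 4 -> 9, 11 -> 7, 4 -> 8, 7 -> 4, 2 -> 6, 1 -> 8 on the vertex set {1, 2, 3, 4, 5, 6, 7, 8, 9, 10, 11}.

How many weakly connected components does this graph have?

3

From 1: component {1, 3, 4, 7, 8, 9, 11}.
From 2: component {2, 5, 6}.
From 10: component {10}.
That's 3 components.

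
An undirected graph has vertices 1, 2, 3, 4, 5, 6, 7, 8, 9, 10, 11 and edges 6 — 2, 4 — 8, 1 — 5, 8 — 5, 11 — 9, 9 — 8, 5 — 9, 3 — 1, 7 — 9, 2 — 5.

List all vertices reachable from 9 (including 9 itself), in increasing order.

Start at 9.
Its neighbours: 5, 7, 8, 11.
Then their neighbours: 1, 2, 4.
Then next layer: 3, 6.
Nothing further is reachable.

1, 2, 3, 4, 5, 6, 7, 8, 9, 11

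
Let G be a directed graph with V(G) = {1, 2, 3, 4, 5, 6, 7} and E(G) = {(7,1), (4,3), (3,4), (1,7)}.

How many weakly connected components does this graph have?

From 1: component {1, 7}.
From 2: component {2}.
From 3: component {3, 4}.
From 5: component {5}.
From 6: component {6}.
That's 5 components.

5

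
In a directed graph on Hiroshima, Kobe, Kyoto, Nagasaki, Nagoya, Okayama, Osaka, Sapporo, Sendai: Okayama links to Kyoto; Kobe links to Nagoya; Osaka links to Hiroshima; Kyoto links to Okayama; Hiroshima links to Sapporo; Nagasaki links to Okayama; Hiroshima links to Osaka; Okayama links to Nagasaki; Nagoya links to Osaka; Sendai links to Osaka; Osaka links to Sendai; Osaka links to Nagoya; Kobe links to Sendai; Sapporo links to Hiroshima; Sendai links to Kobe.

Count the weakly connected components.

From Hiroshima: component {Hiroshima, Kobe, Nagoya, Osaka, Sapporo, Sendai}.
From Kyoto: component {Kyoto, Nagasaki, Okayama}.
That's 2 components.

2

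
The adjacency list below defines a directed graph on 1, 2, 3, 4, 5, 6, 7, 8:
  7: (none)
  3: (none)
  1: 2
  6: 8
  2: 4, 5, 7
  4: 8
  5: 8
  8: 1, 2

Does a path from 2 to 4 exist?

Yes

Explore from 2.
Distance 1: reach 4, 5, 7.
Found 4.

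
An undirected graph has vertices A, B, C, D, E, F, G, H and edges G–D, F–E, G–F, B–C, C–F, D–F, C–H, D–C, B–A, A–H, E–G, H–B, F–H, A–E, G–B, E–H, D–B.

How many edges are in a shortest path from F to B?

Distance 0: F.
Distance 1: C, D, E, G, H.
Distance 2: A, B — contains B.

2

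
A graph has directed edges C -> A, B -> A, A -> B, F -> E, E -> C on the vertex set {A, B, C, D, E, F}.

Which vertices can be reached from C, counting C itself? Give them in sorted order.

A, B, C

Start at C.
Its neighbours: A.
Then their neighbours: B.
Nothing further is reachable.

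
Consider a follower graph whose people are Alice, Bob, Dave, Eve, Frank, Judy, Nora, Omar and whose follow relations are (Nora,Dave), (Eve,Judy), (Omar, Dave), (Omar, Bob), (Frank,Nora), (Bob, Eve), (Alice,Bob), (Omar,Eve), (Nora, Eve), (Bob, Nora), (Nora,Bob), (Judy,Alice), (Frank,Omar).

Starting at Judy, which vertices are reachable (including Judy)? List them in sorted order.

Alice, Bob, Dave, Eve, Judy, Nora

Start at Judy.
Its neighbours: Alice.
Then their neighbours: Bob.
Then next layer: Eve, Nora.
Then next layer: Dave.
Nothing further is reachable.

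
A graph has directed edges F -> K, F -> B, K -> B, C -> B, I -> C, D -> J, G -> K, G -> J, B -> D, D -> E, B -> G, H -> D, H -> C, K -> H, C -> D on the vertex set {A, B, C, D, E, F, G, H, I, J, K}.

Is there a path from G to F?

No

Explore from G.
Distance 1: reach J, K.
Distance 2: reach B, H.
Distance 3: reach C, D.
Distance 4: reach E.
The search from G is exhausted; no directed path reaches F.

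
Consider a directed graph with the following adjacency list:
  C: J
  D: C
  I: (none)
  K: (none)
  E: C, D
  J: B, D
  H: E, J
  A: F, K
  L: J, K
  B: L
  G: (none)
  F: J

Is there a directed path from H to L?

Explore from H.
Distance 1: reach E, J.
Distance 2: reach B, C, D.
Distance 3: reach L.
Found L.

Yes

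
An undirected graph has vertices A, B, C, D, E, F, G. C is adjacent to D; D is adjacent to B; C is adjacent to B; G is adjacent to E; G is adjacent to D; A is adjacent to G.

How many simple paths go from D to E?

D–G–E

1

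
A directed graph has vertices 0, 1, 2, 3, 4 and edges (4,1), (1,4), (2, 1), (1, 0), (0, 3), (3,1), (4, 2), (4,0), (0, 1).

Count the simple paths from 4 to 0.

3

4→0
4→1→0
4→2→1→0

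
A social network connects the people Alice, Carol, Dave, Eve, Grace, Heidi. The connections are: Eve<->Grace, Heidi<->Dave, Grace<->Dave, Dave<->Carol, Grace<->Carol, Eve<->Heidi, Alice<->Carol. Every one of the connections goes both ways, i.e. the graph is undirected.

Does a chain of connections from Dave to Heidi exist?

Yes

Explore from Dave.
Distance 1: reach Carol, Grace, Heidi.
Found Heidi.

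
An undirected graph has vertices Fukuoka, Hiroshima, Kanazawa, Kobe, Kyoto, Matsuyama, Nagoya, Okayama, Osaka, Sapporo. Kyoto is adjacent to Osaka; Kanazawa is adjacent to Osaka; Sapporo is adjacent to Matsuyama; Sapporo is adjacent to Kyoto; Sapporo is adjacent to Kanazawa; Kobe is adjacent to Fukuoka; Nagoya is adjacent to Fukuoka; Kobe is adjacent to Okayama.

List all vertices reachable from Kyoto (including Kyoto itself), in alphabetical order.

Start at Kyoto.
Its neighbours: Osaka, Sapporo.
Then their neighbours: Kanazawa, Matsuyama.
Nothing further is reachable.

Kanazawa, Kyoto, Matsuyama, Osaka, Sapporo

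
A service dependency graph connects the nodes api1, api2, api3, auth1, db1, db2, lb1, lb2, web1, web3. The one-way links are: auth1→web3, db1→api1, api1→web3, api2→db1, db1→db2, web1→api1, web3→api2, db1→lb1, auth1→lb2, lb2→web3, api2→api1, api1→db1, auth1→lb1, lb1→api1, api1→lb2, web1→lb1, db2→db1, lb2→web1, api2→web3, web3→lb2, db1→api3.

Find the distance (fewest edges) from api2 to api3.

2

Distance 0: api2.
Distance 1: api1, db1, web3.
Distance 2: api3, db2, lb1, lb2 — contains api3.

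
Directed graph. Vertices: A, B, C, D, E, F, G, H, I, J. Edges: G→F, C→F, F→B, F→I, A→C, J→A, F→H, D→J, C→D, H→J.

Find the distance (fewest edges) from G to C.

Distance 0: G.
Distance 1: F.
Distance 2: B, H, I.
Distance 3: J.
Distance 4: A.
Distance 5: C — contains C.

5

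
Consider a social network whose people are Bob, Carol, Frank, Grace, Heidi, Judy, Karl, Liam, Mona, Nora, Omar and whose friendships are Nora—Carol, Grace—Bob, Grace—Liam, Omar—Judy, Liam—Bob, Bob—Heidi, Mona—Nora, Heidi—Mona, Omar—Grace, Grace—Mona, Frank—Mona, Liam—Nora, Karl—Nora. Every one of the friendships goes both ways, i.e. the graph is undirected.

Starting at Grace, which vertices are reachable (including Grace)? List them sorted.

Bob, Carol, Frank, Grace, Heidi, Judy, Karl, Liam, Mona, Nora, Omar

Start at Grace.
Its neighbours: Bob, Liam, Mona, Omar.
Then their neighbours: Frank, Heidi, Judy, Nora.
Then next layer: Carol, Karl.
Every vertex is now reached.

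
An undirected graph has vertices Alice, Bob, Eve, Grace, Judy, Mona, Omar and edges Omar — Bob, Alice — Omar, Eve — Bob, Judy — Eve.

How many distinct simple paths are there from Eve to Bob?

1

Eve–Bob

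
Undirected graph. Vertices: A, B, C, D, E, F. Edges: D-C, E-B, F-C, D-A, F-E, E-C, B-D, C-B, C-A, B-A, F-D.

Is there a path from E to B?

Yes

Explore from E.
Distance 1: reach B, C, F.
Found B.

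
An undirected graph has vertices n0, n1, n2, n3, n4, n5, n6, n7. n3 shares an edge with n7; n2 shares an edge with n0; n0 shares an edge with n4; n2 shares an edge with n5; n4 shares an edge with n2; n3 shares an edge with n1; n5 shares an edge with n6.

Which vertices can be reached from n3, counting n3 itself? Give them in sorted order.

n1, n3, n7

Start at n3.
Its neighbours: n1, n7.
Nothing further is reachable.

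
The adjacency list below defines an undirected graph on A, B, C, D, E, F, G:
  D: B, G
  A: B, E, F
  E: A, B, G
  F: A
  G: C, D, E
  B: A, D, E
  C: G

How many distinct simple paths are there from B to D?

B–A–E–G–D
B–D
B–E–G–D

3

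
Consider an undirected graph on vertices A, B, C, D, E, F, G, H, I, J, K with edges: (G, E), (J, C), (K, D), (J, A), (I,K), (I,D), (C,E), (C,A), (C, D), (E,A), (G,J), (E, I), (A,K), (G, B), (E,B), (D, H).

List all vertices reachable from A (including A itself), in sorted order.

Start at A.
Its neighbours: C, E, J, K.
Then their neighbours: B, D, G, I.
Then next layer: H.
Nothing further is reachable.

A, B, C, D, E, G, H, I, J, K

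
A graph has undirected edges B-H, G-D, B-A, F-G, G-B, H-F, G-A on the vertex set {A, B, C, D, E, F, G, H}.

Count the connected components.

3

From A: component {A, B, D, F, G, H}.
From C: component {C}.
From E: component {E}.
That's 3 components.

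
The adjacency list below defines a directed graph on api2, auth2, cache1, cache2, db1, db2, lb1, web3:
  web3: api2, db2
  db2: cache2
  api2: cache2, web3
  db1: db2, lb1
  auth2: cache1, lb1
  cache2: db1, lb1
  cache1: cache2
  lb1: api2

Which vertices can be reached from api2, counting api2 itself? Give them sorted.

Start at api2.
Its neighbours: cache2, web3.
Then their neighbours: db1, db2, lb1.
Nothing further is reachable.

api2, cache2, db1, db2, lb1, web3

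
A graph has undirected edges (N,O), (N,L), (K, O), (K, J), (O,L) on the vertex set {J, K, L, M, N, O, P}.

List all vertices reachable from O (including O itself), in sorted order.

J, K, L, N, O

Start at O.
Its neighbours: K, L, N.
Then their neighbours: J.
Nothing further is reachable.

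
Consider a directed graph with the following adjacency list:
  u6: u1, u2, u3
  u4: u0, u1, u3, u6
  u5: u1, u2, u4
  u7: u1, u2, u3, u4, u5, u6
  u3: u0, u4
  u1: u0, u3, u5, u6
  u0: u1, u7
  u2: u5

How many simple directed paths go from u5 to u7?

u5→u1→u0→u7
u5→u1→u3→u0→u7
u5→u1→u3→u4→u0→u7
u5→u1→u6→u3→u0→u7
u5→u1→u6→u3→u4→u0→u7
u5→u4→u0→u7
u5→u4→u1→u0→u7
u5→u4→u1→u3→u0→u7
u5→u4→u1→u6→u3→u0→u7
u5→u4→u3→u0→u7
u5→u4→u6→u1→u0→u7
u5→u4→u6→u1→u3→u0→u7
u5→u4→u6→u3→u0→u7

13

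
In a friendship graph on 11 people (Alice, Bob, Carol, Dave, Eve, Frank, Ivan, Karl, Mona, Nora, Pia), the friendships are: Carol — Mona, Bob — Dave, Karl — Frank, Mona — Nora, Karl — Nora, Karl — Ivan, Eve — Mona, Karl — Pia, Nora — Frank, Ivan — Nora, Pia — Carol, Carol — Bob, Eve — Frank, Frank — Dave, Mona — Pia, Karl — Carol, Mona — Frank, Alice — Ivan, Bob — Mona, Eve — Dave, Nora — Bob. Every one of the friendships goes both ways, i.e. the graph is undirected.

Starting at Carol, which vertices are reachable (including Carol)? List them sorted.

Start at Carol.
Its neighbours: Bob, Karl, Mona, Pia.
Then their neighbours: Dave, Eve, Frank, Ivan, Nora.
Then next layer: Alice.
Every vertex is now reached.

Alice, Bob, Carol, Dave, Eve, Frank, Ivan, Karl, Mona, Nora, Pia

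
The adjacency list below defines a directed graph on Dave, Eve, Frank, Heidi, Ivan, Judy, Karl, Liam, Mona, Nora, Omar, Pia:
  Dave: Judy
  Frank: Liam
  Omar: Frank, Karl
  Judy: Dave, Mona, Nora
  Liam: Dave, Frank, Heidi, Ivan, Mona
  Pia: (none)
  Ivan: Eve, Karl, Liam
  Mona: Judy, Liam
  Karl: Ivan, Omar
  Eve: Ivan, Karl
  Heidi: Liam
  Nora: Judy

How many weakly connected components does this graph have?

2

From Dave: component {Dave, Eve, Frank, Heidi, Ivan, Judy, Karl, Liam, Mona, Nora, Omar}.
From Pia: component {Pia}.
That's 2 components.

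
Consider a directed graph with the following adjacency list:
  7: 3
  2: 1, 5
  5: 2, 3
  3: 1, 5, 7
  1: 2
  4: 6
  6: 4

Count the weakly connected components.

2

From 1: component {1, 2, 3, 5, 7}.
From 4: component {4, 6}.
That's 2 components.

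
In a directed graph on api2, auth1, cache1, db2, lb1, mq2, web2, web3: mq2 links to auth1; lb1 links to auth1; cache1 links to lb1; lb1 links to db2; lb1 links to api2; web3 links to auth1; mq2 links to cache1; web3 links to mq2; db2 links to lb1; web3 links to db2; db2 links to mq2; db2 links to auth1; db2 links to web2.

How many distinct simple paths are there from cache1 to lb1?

cache1→lb1

1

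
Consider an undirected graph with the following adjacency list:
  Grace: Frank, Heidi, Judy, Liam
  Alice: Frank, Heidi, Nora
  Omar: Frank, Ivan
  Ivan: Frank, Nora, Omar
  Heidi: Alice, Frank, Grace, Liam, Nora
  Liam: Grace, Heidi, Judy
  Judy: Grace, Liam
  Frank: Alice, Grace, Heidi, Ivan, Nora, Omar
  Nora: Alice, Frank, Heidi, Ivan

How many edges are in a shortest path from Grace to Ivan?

2

Distance 0: Grace.
Distance 1: Frank, Heidi, Judy, Liam.
Distance 2: Alice, Ivan, Nora, Omar — contains Ivan.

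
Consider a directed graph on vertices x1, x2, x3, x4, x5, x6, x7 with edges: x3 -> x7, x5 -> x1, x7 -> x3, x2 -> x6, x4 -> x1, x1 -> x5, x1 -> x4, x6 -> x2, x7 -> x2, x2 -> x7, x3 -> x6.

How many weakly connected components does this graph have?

2

From x1: component {x1, x4, x5}.
From x2: component {x2, x3, x6, x7}.
That's 2 components.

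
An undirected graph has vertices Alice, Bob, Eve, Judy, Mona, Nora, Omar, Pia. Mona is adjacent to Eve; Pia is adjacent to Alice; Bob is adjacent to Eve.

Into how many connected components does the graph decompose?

From Alice: component {Alice, Pia}.
From Bob: component {Bob, Eve, Mona}.
From Judy: component {Judy}.
From Nora: component {Nora}.
From Omar: component {Omar}.
That's 5 components.

5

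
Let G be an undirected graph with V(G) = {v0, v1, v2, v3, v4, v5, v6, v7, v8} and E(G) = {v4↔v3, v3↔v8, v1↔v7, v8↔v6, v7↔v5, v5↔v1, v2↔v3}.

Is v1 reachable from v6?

No

Explore from v6.
Distance 1: reach v8.
Distance 2: reach v3.
Distance 3: reach v2, v4.
The search is exhausted without reaching v1; it lies in a different component.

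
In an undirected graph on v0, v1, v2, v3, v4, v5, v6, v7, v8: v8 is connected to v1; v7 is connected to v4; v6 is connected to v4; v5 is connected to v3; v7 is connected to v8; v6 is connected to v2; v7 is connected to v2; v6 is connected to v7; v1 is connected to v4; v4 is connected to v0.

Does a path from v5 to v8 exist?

Explore from v5.
Distance 1: reach v3.
The search is exhausted without reaching v8; it lies in a different component.

No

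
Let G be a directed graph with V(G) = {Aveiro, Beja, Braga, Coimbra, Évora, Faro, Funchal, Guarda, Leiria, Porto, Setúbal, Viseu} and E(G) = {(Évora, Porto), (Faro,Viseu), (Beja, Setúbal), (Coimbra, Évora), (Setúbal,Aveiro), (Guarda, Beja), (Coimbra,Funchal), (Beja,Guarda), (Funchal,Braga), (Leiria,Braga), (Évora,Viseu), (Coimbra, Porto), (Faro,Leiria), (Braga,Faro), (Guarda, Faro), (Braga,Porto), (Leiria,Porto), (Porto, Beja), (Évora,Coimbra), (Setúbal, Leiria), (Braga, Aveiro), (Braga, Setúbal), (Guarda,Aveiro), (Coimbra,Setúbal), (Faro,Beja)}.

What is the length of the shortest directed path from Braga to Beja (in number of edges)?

Distance 0: Braga.
Distance 1: Aveiro, Faro, Porto, Setúbal.
Distance 2: Beja, Leiria, Viseu — contains Beja.

2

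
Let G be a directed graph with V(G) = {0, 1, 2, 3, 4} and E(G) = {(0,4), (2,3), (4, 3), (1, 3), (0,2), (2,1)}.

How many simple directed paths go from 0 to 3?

3

0→2→1→3
0→2→3
0→4→3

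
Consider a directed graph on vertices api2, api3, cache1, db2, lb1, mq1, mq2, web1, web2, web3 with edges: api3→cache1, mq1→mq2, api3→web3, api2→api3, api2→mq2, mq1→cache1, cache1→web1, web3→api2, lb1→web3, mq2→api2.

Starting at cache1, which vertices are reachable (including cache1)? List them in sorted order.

Start at cache1.
Its neighbours: web1.
Nothing further is reachable.

cache1, web1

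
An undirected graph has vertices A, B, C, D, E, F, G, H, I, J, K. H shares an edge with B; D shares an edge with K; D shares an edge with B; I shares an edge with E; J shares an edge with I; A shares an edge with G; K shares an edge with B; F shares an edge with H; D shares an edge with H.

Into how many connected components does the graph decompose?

4

From A: component {A, G}.
From B: component {B, D, F, H, K}.
From C: component {C}.
From E: component {E, I, J}.
That's 4 components.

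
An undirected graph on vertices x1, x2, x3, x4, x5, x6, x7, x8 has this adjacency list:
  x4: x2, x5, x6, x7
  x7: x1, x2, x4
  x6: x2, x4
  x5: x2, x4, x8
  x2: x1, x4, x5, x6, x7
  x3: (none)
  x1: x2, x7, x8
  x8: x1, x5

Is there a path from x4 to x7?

Yes

Explore from x4.
Distance 1: reach x2, x5, x6, x7.
Found x7.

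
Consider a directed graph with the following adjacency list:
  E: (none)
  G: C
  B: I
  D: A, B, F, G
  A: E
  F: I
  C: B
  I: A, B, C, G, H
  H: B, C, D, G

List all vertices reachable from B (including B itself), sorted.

A, B, C, D, E, F, G, H, I

Start at B.
Its neighbours: I.
Then their neighbours: A, C, G, H.
Then next layer: D, E.
Then next layer: F.
Every vertex is now reached.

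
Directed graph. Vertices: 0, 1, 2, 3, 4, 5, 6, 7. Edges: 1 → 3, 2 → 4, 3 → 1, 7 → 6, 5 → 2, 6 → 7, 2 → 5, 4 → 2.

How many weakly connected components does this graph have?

4

From 0: component {0}.
From 1: component {1, 3}.
From 2: component {2, 4, 5}.
From 6: component {6, 7}.
That's 4 components.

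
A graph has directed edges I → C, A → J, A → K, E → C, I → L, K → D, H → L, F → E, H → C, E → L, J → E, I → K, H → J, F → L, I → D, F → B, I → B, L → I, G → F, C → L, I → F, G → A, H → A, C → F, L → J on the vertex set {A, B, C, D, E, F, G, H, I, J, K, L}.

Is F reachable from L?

Explore from L.
Distance 1: reach I, J.
Distance 2: reach B, C, D, E, F, K.
Found F.

Yes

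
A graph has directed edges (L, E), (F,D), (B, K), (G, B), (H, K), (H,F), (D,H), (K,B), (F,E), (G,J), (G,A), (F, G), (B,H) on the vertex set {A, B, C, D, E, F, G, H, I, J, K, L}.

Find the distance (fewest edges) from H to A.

Distance 0: H.
Distance 1: F, K.
Distance 2: B, D, E, G.
Distance 3: A, J — contains A.

3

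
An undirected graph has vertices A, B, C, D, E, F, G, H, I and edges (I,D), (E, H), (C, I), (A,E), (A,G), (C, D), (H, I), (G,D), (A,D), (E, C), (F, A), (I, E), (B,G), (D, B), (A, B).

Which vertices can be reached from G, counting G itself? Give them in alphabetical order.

A, B, C, D, E, F, G, H, I

Start at G.
Its neighbours: A, B, D.
Then their neighbours: C, E, F, I.
Then next layer: H.
Every vertex is now reached.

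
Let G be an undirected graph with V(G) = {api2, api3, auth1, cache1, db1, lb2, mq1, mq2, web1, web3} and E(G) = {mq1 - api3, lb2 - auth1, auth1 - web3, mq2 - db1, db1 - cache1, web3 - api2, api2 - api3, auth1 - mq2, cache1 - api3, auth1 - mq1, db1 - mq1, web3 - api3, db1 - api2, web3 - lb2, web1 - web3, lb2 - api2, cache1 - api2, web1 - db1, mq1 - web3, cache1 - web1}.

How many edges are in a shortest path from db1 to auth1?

Distance 0: db1.
Distance 1: api2, cache1, mq1, mq2, web1.
Distance 2: api3, auth1, lb2, web3 — contains auth1.

2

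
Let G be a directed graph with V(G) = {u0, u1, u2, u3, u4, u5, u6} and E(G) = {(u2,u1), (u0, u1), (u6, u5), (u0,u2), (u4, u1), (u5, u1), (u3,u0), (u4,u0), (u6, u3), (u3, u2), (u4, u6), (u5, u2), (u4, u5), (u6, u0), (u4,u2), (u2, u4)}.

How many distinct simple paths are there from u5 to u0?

u5→u2→u4→u0
u5→u2→u4→u6→u0
u5→u2→u4→u6→u3→u0

3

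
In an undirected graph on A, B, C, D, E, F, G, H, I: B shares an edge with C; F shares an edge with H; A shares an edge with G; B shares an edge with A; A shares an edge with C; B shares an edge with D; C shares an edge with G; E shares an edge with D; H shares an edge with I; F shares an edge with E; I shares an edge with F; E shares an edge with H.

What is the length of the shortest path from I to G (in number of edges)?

6

Distance 0: I.
Distance 1: F, H.
Distance 2: E.
Distance 3: D.
Distance 4: B.
Distance 5: A, C.
Distance 6: G — contains G.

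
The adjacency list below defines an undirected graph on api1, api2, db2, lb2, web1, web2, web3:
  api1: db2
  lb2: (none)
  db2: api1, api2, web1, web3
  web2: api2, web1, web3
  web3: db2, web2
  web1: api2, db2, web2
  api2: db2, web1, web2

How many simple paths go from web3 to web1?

web3–db2–api2–web1
web3–db2–api2–web2–web1
web3–db2–web1
web3–web2–api2–db2–web1
web3–web2–api2–web1
web3–web2–web1

6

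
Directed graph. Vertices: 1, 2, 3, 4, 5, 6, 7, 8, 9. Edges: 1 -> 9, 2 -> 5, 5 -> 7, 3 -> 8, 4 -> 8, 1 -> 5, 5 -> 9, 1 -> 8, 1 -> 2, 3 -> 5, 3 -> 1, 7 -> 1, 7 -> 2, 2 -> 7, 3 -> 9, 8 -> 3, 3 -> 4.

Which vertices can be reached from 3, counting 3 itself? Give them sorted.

1, 2, 3, 4, 5, 7, 8, 9

Start at 3.
Its neighbours: 1, 4, 5, 8, 9.
Then their neighbours: 2, 7.
Nothing further is reachable.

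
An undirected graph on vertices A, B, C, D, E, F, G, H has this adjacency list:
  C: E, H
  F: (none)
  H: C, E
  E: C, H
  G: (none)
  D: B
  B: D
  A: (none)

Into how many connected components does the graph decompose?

5

From A: component {A}.
From B: component {B, D}.
From C: component {C, E, H}.
From F: component {F}.
From G: component {G}.
That's 5 components.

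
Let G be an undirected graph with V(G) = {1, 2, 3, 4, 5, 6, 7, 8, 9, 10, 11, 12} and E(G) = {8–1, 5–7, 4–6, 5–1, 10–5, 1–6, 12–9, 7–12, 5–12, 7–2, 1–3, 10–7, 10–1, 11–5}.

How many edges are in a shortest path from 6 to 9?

4

Distance 0: 6.
Distance 1: 1, 4.
Distance 2: 3, 5, 8, 10.
Distance 3: 7, 11, 12.
Distance 4: 2, 9 — contains 9.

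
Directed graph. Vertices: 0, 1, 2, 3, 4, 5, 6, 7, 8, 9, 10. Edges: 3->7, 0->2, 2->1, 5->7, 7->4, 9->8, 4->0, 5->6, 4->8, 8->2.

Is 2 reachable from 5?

Yes

Explore from 5.
Distance 1: reach 6, 7.
Distance 2: reach 4.
Distance 3: reach 0, 8.
Distance 4: reach 2.
Found 2.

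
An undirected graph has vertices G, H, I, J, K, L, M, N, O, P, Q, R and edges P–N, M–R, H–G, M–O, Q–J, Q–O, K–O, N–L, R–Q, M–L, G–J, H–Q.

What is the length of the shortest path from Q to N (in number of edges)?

4

Distance 0: Q.
Distance 1: H, J, O, R.
Distance 2: G, K, M.
Distance 3: L.
Distance 4: N — contains N.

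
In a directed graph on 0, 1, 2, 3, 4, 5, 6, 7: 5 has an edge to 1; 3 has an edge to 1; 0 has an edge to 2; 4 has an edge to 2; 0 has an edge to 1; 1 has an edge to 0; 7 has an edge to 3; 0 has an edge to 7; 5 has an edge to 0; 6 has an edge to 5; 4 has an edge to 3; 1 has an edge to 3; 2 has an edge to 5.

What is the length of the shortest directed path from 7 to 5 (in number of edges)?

Distance 0: 7.
Distance 1: 3.
Distance 2: 1.
Distance 3: 0.
Distance 4: 2.
Distance 5: 5 — contains 5.

5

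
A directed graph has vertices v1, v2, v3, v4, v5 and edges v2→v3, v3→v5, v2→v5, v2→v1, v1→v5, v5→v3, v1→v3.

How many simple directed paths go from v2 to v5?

4

v2→v1→v3→v5
v2→v1→v5
v2→v3→v5
v2→v5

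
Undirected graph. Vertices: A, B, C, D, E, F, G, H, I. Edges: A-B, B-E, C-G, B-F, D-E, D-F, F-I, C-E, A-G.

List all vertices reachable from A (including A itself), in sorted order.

A, B, C, D, E, F, G, I

Start at A.
Its neighbours: B, G.
Then their neighbours: C, E, F.
Then next layer: D, I.
Nothing further is reachable.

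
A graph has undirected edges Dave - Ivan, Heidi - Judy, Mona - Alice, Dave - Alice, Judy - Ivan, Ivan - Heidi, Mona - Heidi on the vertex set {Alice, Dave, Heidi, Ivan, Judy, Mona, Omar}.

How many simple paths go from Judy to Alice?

4

Judy–Heidi–Ivan–Dave–Alice
Judy–Heidi–Mona–Alice
Judy–Ivan–Dave–Alice
Judy–Ivan–Heidi–Mona–Alice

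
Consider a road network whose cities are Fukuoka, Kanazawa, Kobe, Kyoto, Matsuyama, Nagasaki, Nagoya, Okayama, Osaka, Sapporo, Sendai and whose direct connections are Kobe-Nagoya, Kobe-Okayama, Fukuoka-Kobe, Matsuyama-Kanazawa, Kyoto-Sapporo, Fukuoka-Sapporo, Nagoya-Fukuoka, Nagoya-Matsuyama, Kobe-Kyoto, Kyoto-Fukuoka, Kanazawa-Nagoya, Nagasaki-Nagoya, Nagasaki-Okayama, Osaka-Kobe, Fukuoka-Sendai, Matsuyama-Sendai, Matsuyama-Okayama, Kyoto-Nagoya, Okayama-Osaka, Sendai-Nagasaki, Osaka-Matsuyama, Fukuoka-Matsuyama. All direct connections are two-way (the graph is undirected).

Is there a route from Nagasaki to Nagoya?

Yes

Explore from Nagasaki.
Distance 1: reach Nagoya, Okayama, Sendai.
Found Nagoya.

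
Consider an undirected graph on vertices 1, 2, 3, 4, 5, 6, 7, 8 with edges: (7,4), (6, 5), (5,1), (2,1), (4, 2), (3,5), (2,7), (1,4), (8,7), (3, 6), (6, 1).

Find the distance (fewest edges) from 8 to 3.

Distance 0: 8.
Distance 1: 7.
Distance 2: 2, 4.
Distance 3: 1.
Distance 4: 5, 6.
Distance 5: 3 — contains 3.

5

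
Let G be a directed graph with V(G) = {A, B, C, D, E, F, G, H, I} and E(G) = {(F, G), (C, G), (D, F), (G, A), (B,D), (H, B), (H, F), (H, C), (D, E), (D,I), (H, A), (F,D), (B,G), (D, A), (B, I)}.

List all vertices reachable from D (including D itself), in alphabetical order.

Start at D.
Its neighbours: A, E, F, I.
Then their neighbours: G.
Nothing further is reachable.

A, D, E, F, G, I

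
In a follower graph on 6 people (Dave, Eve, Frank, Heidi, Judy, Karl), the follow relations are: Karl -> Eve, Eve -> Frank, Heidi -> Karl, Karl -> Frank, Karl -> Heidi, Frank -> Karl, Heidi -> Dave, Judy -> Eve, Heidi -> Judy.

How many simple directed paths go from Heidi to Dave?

1

Heidi→Dave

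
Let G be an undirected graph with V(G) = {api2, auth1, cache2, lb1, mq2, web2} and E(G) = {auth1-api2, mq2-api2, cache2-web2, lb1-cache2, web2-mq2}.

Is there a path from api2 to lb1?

Explore from api2.
Distance 1: reach auth1, mq2.
Distance 2: reach web2.
Distance 3: reach cache2.
Distance 4: reach lb1.
Found lb1.

Yes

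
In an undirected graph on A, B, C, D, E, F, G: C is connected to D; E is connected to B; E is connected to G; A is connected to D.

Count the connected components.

3

From A: component {A, C, D}.
From B: component {B, E, G}.
From F: component {F}.
That's 3 components.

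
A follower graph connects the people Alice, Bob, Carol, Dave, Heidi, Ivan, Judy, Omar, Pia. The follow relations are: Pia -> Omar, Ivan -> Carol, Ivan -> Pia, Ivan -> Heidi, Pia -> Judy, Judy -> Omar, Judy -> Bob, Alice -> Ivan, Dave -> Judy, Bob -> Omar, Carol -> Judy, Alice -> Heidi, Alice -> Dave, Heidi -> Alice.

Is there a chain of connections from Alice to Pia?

Explore from Alice.
Distance 1: reach Dave, Heidi, Ivan.
Distance 2: reach Carol, Judy, Pia.
Found Pia.

Yes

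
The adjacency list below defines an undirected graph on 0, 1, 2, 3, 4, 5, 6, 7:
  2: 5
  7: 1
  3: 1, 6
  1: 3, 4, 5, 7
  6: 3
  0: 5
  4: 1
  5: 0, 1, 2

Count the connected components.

1

From 0: component {0, 1, 2, 3, 4, 5, 6, 7}.
That's 1 component.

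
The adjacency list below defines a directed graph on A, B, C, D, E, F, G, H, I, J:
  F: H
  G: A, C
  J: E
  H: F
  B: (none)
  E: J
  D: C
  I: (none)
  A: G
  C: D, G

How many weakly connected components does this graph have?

5

From A: component {A, C, D, G}.
From B: component {B}.
From E: component {E, J}.
From F: component {F, H}.
From I: component {I}.
That's 5 components.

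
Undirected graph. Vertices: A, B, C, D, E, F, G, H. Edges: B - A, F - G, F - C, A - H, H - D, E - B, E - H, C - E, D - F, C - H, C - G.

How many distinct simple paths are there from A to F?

A–B–E–C–F
A–B–E–C–G–F
A–B–E–C–H–D–F
A–B–E–H–C–F
A–B–E–H–C–G–F
A–B–E–H–D–F
A–H–C–F
A–H–C–G–F
A–H–D–F
A–H–E–C–F
A–H–E–C–G–F

11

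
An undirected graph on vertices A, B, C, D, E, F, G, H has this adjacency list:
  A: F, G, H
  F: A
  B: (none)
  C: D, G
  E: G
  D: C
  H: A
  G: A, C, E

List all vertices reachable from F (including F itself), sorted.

A, C, D, E, F, G, H

Start at F.
Its neighbours: A.
Then their neighbours: G, H.
Then next layer: C, E.
Then next layer: D.
Nothing further is reachable.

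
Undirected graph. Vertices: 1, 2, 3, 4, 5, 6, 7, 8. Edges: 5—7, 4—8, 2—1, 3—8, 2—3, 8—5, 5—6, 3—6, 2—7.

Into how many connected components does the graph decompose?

From 1: component {1, 2, 3, 4, 5, 6, 7, 8}.
That's 1 component.

1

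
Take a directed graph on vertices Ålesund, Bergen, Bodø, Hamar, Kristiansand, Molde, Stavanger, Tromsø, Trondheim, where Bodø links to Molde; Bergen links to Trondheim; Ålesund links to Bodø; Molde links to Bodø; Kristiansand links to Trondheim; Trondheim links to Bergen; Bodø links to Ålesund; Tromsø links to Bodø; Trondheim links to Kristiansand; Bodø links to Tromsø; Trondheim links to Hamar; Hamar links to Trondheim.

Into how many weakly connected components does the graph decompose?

3

From Ålesund: component {Ålesund, Bodø, Molde, Tromsø}.
From Bergen: component {Bergen, Hamar, Kristiansand, Trondheim}.
From Stavanger: component {Stavanger}.
That's 3 components.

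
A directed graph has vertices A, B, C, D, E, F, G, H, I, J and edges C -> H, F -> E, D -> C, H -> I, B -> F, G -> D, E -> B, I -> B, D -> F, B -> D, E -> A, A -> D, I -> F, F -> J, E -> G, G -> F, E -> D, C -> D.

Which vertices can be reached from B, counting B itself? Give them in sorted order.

A, B, C, D, E, F, G, H, I, J

Start at B.
Its neighbours: D, F.
Then their neighbours: C, E, J.
Then next layer: A, G, H.
Then next layer: I.
Every vertex is now reached.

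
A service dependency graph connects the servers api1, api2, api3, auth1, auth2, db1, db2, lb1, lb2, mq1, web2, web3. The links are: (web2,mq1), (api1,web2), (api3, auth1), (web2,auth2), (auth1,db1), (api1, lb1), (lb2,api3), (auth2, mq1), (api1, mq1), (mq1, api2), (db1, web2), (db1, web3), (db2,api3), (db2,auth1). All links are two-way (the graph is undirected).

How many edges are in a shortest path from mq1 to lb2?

5

Distance 0: mq1.
Distance 1: api1, api2, auth2, web2.
Distance 2: db1, lb1.
Distance 3: auth1, web3.
Distance 4: api3, db2.
Distance 5: lb2 — contains lb2.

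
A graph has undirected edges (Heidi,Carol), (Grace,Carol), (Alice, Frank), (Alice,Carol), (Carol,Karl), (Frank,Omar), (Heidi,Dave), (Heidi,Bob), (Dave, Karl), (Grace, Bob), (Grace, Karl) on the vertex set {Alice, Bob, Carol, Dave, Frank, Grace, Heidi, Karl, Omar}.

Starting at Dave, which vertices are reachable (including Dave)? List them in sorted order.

Alice, Bob, Carol, Dave, Frank, Grace, Heidi, Karl, Omar

Start at Dave.
Its neighbours: Heidi, Karl.
Then their neighbours: Bob, Carol, Grace.
Then next layer: Alice.
Then next layer: Frank.
Then next layer: Omar.
Every vertex is now reached.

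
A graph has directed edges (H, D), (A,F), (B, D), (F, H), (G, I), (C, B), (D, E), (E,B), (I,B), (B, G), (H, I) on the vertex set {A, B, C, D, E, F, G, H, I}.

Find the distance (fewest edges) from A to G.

5

Distance 0: A.
Distance 1: F.
Distance 2: H.
Distance 3: D, I.
Distance 4: B, E.
Distance 5: G — contains G.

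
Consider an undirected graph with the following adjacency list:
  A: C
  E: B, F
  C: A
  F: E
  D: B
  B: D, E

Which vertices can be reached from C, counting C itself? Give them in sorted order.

Start at C.
Its neighbours: A.
Nothing further is reachable.

A, C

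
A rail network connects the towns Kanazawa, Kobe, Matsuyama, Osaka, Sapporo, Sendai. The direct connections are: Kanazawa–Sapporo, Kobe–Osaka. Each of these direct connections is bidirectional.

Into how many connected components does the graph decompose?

From Kanazawa: component {Kanazawa, Sapporo}.
From Kobe: component {Kobe, Osaka}.
From Matsuyama: component {Matsuyama}.
From Sendai: component {Sendai}.
That's 4 components.

4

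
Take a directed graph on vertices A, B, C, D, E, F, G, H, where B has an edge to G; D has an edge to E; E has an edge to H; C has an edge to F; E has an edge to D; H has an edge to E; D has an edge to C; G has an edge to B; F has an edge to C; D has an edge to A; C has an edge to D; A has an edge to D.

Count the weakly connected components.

From A: component {A, C, D, E, F, H}.
From B: component {B, G}.
That's 2 components.

2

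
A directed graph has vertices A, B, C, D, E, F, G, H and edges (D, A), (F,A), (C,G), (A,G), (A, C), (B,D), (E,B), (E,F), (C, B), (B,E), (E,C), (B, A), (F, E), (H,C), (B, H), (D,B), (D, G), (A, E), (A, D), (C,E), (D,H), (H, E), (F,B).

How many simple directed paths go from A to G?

A→C→B→D→G
A→C→E→B→D→G
A→C→E→F→B→D→G
A→C→G
A→D→B→E→C→G
A→D→B→H→C→G
A→D→B→H→E→C→G
A→D→G
... and 11 more.

19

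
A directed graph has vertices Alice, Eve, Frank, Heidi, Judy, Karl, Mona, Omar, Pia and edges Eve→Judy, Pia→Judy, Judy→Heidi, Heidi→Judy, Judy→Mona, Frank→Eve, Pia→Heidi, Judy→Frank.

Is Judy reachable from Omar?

Omar has no outgoing edges, so nothing is reachable from it.

No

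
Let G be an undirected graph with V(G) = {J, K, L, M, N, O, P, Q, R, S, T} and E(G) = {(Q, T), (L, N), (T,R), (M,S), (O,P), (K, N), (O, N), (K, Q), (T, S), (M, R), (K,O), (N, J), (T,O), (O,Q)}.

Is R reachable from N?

Explore from N.
Distance 1: reach J, K, L, O.
Distance 2: reach P, Q, T.
Distance 3: reach R, S.
Found R.

Yes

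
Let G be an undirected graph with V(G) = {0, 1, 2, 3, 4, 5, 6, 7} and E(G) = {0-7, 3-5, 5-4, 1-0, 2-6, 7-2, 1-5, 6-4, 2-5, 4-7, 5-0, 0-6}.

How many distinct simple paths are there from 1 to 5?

1–0–5
1–0–6–2–5
1–0–6–2–7–4–5
1–0–6–4–5
1–0–6–4–7–2–5
1–0–7–2–5
1–0–7–2–6–4–5
1–0–7–4–5
1–0–7–4–6–2–5
1–5

10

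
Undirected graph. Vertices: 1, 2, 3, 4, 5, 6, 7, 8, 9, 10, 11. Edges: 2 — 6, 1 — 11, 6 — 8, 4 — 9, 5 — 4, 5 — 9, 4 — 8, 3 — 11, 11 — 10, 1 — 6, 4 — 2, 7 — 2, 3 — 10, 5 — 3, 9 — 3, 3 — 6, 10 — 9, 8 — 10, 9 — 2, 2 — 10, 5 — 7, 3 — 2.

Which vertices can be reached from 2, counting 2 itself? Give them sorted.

1, 2, 3, 4, 5, 6, 7, 8, 9, 10, 11

Start at 2.
Its neighbours: 3, 4, 6, 7, 9, 10.
Then their neighbours: 1, 5, 8, 11.
Every vertex is now reached.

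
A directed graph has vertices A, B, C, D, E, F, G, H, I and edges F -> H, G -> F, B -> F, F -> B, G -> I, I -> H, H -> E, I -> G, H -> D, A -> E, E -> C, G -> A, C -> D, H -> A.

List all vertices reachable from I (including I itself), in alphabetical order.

A, B, C, D, E, F, G, H, I

Start at I.
Its neighbours: G, H.
Then their neighbours: A, D, E, F.
Then next layer: B, C.
Every vertex is now reached.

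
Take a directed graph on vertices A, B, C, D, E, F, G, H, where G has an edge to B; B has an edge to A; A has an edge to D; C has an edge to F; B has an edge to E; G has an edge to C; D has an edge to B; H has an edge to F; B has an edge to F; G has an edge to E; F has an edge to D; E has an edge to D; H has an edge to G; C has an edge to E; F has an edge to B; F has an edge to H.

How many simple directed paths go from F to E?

F→B→E
F→D→B→E
F→H→G→B→E
F→H→G→C→E
F→H→G→E

5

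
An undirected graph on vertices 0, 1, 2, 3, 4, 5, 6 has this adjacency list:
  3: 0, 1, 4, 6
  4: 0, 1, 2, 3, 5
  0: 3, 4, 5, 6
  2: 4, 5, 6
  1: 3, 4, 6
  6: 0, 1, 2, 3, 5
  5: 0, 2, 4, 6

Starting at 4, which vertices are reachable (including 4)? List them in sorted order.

0, 1, 2, 3, 4, 5, 6

Start at 4.
Its neighbours: 0, 1, 2, 3, 5.
Then their neighbours: 6.
Every vertex is now reached.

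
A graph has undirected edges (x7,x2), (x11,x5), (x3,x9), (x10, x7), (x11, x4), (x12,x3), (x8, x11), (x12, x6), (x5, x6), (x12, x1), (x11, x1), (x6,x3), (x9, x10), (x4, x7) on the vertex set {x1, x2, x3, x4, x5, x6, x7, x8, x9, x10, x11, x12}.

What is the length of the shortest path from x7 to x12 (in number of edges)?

4

Distance 0: x7.
Distance 1: x2, x4, x10.
Distance 2: x9, x11.
Distance 3: x1, x3, x5, x8.
Distance 4: x6, x12 — contains x12.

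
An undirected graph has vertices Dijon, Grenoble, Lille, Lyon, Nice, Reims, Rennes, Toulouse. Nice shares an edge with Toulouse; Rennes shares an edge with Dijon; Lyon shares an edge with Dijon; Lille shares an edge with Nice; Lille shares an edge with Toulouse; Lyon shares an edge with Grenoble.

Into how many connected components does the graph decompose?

From Dijon: component {Dijon, Grenoble, Lyon, Rennes}.
From Lille: component {Lille, Nice, Toulouse}.
From Reims: component {Reims}.
That's 3 components.

3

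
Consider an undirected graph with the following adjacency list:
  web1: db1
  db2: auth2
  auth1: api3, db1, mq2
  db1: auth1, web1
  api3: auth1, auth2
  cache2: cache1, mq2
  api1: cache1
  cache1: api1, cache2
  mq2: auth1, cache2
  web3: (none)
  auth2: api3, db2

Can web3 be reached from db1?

No

Explore from db1.
Distance 1: reach auth1, web1.
Distance 2: reach api3, mq2.
Distance 3: reach auth2, cache2.
Distance 4: reach cache1, db2.
Distance 5: reach api1.
The search is exhausted without reaching web3; it lies in a different component.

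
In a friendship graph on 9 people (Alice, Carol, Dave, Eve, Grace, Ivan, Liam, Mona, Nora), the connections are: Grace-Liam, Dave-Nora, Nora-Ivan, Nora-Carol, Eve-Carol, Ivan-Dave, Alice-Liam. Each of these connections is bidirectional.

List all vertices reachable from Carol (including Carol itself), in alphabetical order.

Start at Carol.
Its neighbours: Eve, Nora.
Then their neighbours: Dave, Ivan.
Nothing further is reachable.

Carol, Dave, Eve, Ivan, Nora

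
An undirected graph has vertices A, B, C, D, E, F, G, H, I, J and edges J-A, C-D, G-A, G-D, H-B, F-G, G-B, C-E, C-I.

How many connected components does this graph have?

1

From A: component {A, B, C, D, E, F, G, H, I, J}.
That's 1 component.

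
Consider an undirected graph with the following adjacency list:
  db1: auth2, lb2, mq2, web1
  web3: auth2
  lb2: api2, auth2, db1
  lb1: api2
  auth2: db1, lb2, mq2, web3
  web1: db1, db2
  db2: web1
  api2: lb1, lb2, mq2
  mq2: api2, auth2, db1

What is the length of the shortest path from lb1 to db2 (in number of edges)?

5

Distance 0: lb1.
Distance 1: api2.
Distance 2: lb2, mq2.
Distance 3: auth2, db1.
Distance 4: web1, web3.
Distance 5: db2 — contains db2.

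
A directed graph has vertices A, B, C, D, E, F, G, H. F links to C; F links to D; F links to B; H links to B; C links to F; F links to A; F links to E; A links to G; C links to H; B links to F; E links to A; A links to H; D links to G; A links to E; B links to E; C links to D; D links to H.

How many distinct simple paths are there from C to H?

C→D→H
C→F→A→H
C→F→B→E→A→H
C→F→D→H
C→F→E→A→H
C→H

6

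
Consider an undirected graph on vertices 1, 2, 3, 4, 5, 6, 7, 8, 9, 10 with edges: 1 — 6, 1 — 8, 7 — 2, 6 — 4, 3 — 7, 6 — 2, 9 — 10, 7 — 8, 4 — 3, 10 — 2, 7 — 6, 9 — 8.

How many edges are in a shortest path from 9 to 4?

Distance 0: 9.
Distance 1: 8, 10.
Distance 2: 1, 2, 7.
Distance 3: 3, 6.
Distance 4: 4 — contains 4.

4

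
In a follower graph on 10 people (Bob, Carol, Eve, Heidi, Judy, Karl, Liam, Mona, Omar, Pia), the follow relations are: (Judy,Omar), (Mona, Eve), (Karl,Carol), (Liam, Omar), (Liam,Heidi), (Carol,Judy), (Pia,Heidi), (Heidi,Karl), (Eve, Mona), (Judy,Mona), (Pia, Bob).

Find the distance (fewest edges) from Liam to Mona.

Distance 0: Liam.
Distance 1: Heidi, Omar.
Distance 2: Karl.
Distance 3: Carol.
Distance 4: Judy.
Distance 5: Mona — contains Mona.

5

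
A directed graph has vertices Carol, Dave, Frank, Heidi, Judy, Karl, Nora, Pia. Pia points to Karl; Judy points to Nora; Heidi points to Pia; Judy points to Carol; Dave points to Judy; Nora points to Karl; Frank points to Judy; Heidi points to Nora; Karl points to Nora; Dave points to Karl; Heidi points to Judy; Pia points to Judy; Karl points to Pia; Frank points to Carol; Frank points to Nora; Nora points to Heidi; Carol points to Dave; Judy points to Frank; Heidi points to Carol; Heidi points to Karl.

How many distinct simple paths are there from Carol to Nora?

Carol→Dave→Judy→Frank→Nora
Carol→Dave→Judy→Nora
Carol→Dave→Karl→Nora
Carol→Dave→Karl→Pia→Judy→Frank→Nora
Carol→Dave→Karl→Pia→Judy→Nora

5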